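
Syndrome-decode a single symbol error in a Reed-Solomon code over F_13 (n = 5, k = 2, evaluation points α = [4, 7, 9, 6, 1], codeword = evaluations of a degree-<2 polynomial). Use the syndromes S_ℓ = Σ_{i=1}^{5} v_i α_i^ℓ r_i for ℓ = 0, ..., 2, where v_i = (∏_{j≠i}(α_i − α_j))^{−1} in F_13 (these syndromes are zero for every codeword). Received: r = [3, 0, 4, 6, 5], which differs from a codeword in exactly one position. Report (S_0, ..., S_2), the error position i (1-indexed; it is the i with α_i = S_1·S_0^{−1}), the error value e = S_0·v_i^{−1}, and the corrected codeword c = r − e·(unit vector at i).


S = (4, 2, 1), error at position 2, error magnitude e = 12, c = [3, 1, 4, 6, 5].

Step 1: column multipliers v_i = (∏_{j≠i}(α_i − α_j))^{−1} mod 13.
  i = 1 (α = 4): (4−7)(4−9)(4−6)(4−1) = (−3)·(−5)·(−2)·3 = −90 ≡ 1, so v_1 = 1^{−1} = 1 (mod 13).
  i = 2 (α = 7): (7−4)(7−9)(7−6)(7−1) = 3·(−2)·1·6 = −36 ≡ 3, so v_2 = 3^{−1} = 9 (mod 13).
  i = 3 (α = 9): (9−4)(9−7)(9−6)(9−1) = 5·2·3·8 = 240 ≡ 6, so v_3 = 6^{−1} = 11 (mod 13).
  i = 4 (α = 6): (6−4)(6−7)(6−9)(6−1) = 2·(−1)·(−3)·5 = 30 ≡ 4, so v_4 = 4^{−1} = 10 (mod 13).
  i = 5 (α = 1): (1−4)(1−7)(1−9)(1−6) = (−3)·(−6)·(−8)·(−5) = 720 ≡ 5, so v_5 = 5^{−1} = 8 (mod 13).
  v = [1, 9, 11, 10, 8].
Step 2: syndromes of r = [3, 0, 4, 6, 5] (all sums mod 13).
  S_0 = Σ v_i r_i = 1·3 + 9·0 + 11·4 + 10·6 + 8·5 = 147 ≡ 4.
  S_1 = Σ v_i α_i r_i = 1·4·3 + 9·7·0 + 11·9·4 + 10·6·6 + 8·1·5 = 808 ≡ 2.
  α_i^2 mod 13 = [3, 10, 3, 10, 1].
  S_2 = Σ v_i α_i^2 r_i = 1·3·3 + 9·10·0 + 11·3·4 + 10·10·6 + 8·1·5 = 781 ≡ 1.
  S = (4, 2, 1) ≠ 0, so r is not a codeword (an error is present).
Step 3: locate the error. For a single error e at position i, S_ℓ = v_i·e·α_i^ℓ, so α_err = S_1/S_0.
  S_0^{−1} = 4^{−1} = 10 (mod 13), so α_err = 2·10 = 20 ≡ 7 = α_2. Error position i = 2.
  Consistency check: S_2/S_1 = 1·7 = 7 ≡ 7 = α_err ✓ (single-error assumption holds).
Step 4: error magnitude e = S_0/v_2 = S_0·∏_{j≠2}(α_2 − α_j) = 4·3 = 12 ≡ 12 (mod 13).
Step 5: correct position 2: c_2 = r_2 − e = 0 − 12 ≡ 1 (mod 13). Hence c = [3, 1, 4, 6, 5].
  Check: interpolating c through the α_i gives m(x) = 10 + 8·x (degree < 2) with m(α_i) = c_i for every i, so c is indeed a codeword.


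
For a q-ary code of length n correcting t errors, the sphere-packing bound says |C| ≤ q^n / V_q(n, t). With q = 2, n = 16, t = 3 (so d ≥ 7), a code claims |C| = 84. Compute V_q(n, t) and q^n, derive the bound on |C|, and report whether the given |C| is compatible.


V_q(n, t) = 697, q^n = 65536, Hamming bound = 94, |C| = 84 ≤ bound (satisfied).

Step 1: Compute V_q(n, t) = Σ_{j=0}^3 C(n, j) (q−1)^j.
  j = 0: C(16,0)·(1)^0 = 1·1 = 1.
  j = 1: C(16,1)·(1)^1 = 16·1 = 16.
  j = 2: C(16,2)·(1)^2 = 120·1 = 120.
  j = 3: C(16,3)·(1)^3 = 560·1 = 560.
  V_q(n, t) = 1 + 16 + 120 + 560 = 697.
Step 2: q^n = 2^16 = 65536.
Step 3: Hamming bound ⌊q^n / V_q(n,t)⌋ = ⌊65536/697⌋ = 94.
Step 4: Compare |C| = 84 to 94: satisfied.
The claimed |C| lies below the Hamming bound.


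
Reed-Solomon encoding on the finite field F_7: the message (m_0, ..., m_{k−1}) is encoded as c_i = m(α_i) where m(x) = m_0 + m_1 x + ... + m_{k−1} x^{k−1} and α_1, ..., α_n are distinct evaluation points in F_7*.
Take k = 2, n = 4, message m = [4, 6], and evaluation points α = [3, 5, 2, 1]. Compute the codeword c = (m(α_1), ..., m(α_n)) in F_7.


c = [1, 6, 2, 3]

Message polynomial: m(x) = 4 + 6·x (mod 7).
For each evaluation point α_i, compute m(α_i) mod 7:
  α_1 = 3: Horner steps 6 → 1, so m(3) = 1.
  α_2 = 5: Horner steps 6 → 6, so m(5) = 6.
  α_3 = 2: Horner steps 6 → 2, so m(2) = 2.
  α_4 = 1: Horner steps 6 → 3, so m(1) = 3.
Codeword c = [1, 6, 2, 3] ∈ F_7^4.


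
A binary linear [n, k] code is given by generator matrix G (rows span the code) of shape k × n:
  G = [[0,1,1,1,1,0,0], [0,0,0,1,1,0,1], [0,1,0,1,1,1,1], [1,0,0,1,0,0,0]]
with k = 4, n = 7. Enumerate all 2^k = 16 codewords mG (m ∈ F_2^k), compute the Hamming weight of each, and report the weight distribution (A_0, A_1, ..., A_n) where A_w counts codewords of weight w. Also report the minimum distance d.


Weight distribution: A_0 = 1, A_2 = 2, A_3 = 4, A_4 = 5, A_5 = 4. Minimum distance d = 2.

Enumerate all 2^4 = 16 messages m ∈ F_2^4.
For each, compute codeword c = mG in F_2^7, then tally its weight.
  m = 0000 → c = 0000000, weight = 0.
  m = 1000 → c = 0111100, weight = 4.
  m = 0100 → c = 0001101, weight = 3.
  m = 1100 → c = 0110001, weight = 3.
  m = 0010 → c = 0101111, weight = 5.
  m = 1010 → c = 0010011, weight = 3.
  m = 0110 → c = 0100010, weight = 2.
  m = 1110 → c = 0011110, weight = 4.
  m = 0001 → c = 1001000, weight = 2.
  m = 1001 → c = 1110100, weight = 4.
  m = 0101 → c = 1000101, weight = 3.
  m = 1101 → c = 1111001, weight = 5.
  m = 0011 → c = 1100111, weight = 5.
  m = 1011 → c = 1011011, weight = 5.
  m = 0111 → c = 1101010, weight = 4.
  m = 1111 → c = 1010110, weight = 4.
Tally weights:
  weight 0: 1 codewords.
  weight 2: 2 codewords.
  weight 3: 4 codewords.
  weight 4: 5 codewords.
  weight 5: 4 codewords.
Minimum distance d = smallest w > 0 with A_w > 0 = 2.
Sanity: Σ A_w = 16 = 2^4 = 16 ✓.


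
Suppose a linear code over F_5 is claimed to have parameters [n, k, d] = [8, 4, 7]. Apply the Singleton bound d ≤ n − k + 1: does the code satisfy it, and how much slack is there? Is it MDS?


Singleton RHS = n − k + 1 = 5, slack = -2, bound violated (no such code; not MDS).

Singleton bound: d ≤ n − k + 1.
Here n = 8, k = 4, so n − k + 1 = 5.
Given d = 7, check d ≤ 5: NO.
Slack = (n − k + 1) − d = -2.
The slack is negative: d = 7 exceeds n − k + 1 = 5 by 2, so the Singleton bound is violated and no linear [8, 4, 7]_5 code can exist. In particular it is not MDS (MDS requires d = n − k + 1 exactly).
Description: the claimed parameters are [8, 4, 7]_5; such a code would be impossible (violates the Singleton bound).


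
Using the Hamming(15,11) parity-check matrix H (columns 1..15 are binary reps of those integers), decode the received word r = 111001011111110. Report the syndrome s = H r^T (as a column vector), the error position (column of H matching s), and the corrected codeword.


s = (1, 0, 0, 1)^T, error position = 9, corrected codeword c = 111001010111110

Compute s = H r^T mod 2 one row at a time:
  s_1 = 1 + 1 + 1 + 1 + 1 + 1 + 1 + 0 = 7 ≡ 1 (mod 2).
  s_2 = 0 + 0 + 1 + 0 + 1 + 1 + 1 + 0 = 4 ≡ 0 (mod 2).
  s_3 = 1 + 1 + 1 + 0 + 1 + 1 + 1 + 0 = 6 ≡ 0 (mod 2).
  s_4 = 1 + 1 + 0 + 0 + 1 + 1 + 1 + 0 = 5 ≡ 1 (mod 2).
s = (1, 0, 0, 1)^T — this equals column 9 of H (binary 1001), so error is at position 9.
Correct: flip bit 9 of r = 111001011111110 to get c = 111001010111110.


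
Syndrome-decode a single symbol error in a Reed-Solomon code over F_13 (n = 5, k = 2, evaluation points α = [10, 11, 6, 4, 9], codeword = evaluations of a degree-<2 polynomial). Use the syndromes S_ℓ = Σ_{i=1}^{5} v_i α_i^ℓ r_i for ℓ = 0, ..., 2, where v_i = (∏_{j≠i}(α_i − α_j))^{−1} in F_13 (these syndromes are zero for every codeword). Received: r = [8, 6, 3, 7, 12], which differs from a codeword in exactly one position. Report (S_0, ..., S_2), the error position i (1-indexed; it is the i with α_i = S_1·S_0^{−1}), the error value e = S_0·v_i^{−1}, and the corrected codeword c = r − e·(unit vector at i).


S = (7, 11, 8), error at position 5, error magnitude e = 2, c = [8, 6, 3, 7, 10].

Step 1: column multipliers v_i = (∏_{j≠i}(α_i − α_j))^{−1} mod 13.
  i = 1 (α = 10): (10−11)(10−6)(10−4)(10−9) = (−1)·4·6·1 = −24 ≡ 2, so v_1 = 2^{−1} = 7 (mod 13).
  i = 2 (α = 11): (11−10)(11−6)(11−4)(11−9) = 1·5·7·2 = 70 ≡ 5, so v_2 = 5^{−1} = 8 (mod 13).
  i = 3 (α = 6): (6−10)(6−11)(6−4)(6−9) = (−4)·(−5)·2·(−3) = −120 ≡ 10, so v_3 = 10^{−1} = 4 (mod 13).
  i = 4 (α = 4): (4−10)(4−11)(4−6)(4−9) = (−6)·(−7)·(−2)·(−5) = 420 ≡ 4, so v_4 = 4^{−1} = 10 (mod 13).
  i = 5 (α = 9): (9−10)(9−11)(9−6)(9−4) = (−1)·(−2)·3·5 = 30 ≡ 4, so v_5 = 4^{−1} = 10 (mod 13).
  v = [7, 8, 4, 10, 10].
Step 2: syndromes of r = [8, 6, 3, 7, 12] (all sums mod 13).
  S_0 = Σ v_i r_i = 7·8 + 8·6 + 4·3 + 10·7 + 10·12 = 306 ≡ 7.
  S_1 = Σ v_i α_i r_i = 7·10·8 + 8·11·6 + 4·6·3 + 10·4·7 + 10·9·12 = 2520 ≡ 11.
  α_i^2 mod 13 = [9, 4, 10, 3, 3].
  S_2 = Σ v_i α_i^2 r_i = 7·9·8 + 8·4·6 + 4·10·3 + 10·3·7 + 10·3·12 = 1386 ≡ 8.
  S = (7, 11, 8) ≠ 0, so r is not a codeword (an error is present).
Step 3: locate the error. For a single error e at position i, S_ℓ = v_i·e·α_i^ℓ, so α_err = S_1/S_0.
  S_0^{−1} = 7^{−1} = 2 (mod 13), so α_err = 11·2 = 22 ≡ 9 = α_5. Error position i = 5.
  Consistency check: S_2/S_1 = 8·6 = 48 ≡ 9 = α_err ✓ (single-error assumption holds).
Step 4: error magnitude e = S_0/v_5 = S_0·∏_{j≠5}(α_5 − α_j) = 7·4 = 28 ≡ 2 (mod 13).
Step 5: correct position 5: c_5 = r_5 − e = 12 − 2 ≡ 10 (mod 13). Hence c = [8, 6, 3, 7, 10].
  Check: interpolating c through the α_i gives m(x) = 2 + 11·x (degree < 2) with m(α_i) = c_i for every i, so c is indeed a codeword.


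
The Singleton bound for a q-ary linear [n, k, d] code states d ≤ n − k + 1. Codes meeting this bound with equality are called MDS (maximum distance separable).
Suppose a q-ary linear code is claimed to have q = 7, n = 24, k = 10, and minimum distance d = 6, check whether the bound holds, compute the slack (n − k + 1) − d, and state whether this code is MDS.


Singleton RHS = n − k + 1 = 15, slack = 9, bound satisfied, not MDS.

Singleton bound: d ≤ n − k + 1.
Here n = 24, k = 10, so n − k + 1 = 15.
Given d = 6, check d ≤ 15: YES.
Slack = (n − k + 1) − d = 9.
The code is NOT MDS (slack = 9 > 0).
Description: the claimed parameters are [24, 10, 6]_7; such a code would be non-MDS.


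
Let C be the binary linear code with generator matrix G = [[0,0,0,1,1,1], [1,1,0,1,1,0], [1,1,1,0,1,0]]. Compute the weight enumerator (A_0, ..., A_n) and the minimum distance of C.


Weight distribution: A_0 = 1, A_2 = 1, A_3 = 3, A_4 = 2, A_5 = 1. Minimum distance d = 2.

Enumerate all 2^3 = 8 messages m ∈ F_2^3.
For each, compute codeword c = mG in F_2^6, then tally its weight.
  m = 000 → c = 000000, weight = 0.
  m = 100 → c = 000111, weight = 3.
  m = 010 → c = 110110, weight = 4.
  m = 110 → c = 110001, weight = 3.
  m = 001 → c = 111010, weight = 4.
  m = 101 → c = 111101, weight = 5.
  m = 011 → c = 001100, weight = 2.
  m = 111 → c = 001011, weight = 3.
Tally weights:
  weight 0: 1 codewords.
  weight 2: 1 codewords.
  weight 3: 3 codewords.
  weight 4: 2 codewords.
  weight 5: 1 codewords.
Minimum distance d = smallest w > 0 with A_w > 0 = 2.
Sanity: Σ A_w = 8 = 2^3 = 8 ✓.


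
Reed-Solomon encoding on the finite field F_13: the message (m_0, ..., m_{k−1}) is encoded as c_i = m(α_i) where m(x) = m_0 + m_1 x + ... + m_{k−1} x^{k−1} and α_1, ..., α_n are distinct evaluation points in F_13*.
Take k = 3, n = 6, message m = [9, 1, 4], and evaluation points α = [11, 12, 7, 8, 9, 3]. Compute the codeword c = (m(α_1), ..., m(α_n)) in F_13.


c = [10, 12, 4, 0, 4, 9]

Message polynomial: m(x) = 9 + 1·x + 4·x^2 (mod 13).
For each evaluation point α_i, compute m(α_i) mod 13:
  α_1 = 11: Horner steps 4 → 6 → 10, so m(11) = 10.
  α_2 = 12: Horner steps 4 → 10 → 12, so m(12) = 12.
  α_3 = 7: Horner steps 4 → 3 → 4, so m(7) = 4.
  α_4 = 8: Horner steps 4 → 7 → 0, so m(8) = 0.
  α_5 = 9: Horner steps 4 → 11 → 4, so m(9) = 4.
  α_6 = 3: Horner steps 4 → 0 → 9, so m(3) = 9.
Codeword c = [10, 12, 4, 0, 4, 9] ∈ F_13^6.


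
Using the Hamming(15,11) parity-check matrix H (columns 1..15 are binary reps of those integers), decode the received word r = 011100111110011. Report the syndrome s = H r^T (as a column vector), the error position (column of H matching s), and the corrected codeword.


s = (0, 0, 1, 1)^T, error position = 3, corrected codeword c = 010100111110011

Compute s = H r^T mod 2 one row at a time:
  s_1 = 1 + 1 + 1 + 1 + 0 + 0 + 1 + 1 = 6 ≡ 0 (mod 2).
  s_2 = 1 + 0 + 0 + 1 + 0 + 0 + 1 + 1 = 4 ≡ 0 (mod 2).
  s_3 = 1 + 1 + 0 + 1 + 1 + 1 + 1 + 1 = 7 ≡ 1 (mod 2).
  s_4 = 0 + 1 + 0 + 1 + 1 + 1 + 0 + 1 = 5 ≡ 1 (mod 2).
s = (0, 0, 1, 1)^T — this equals column 3 of H (binary 0011), so error is at position 3.
Correct: flip bit 3 of r = 011100111110011 to get c = 010100111110011.


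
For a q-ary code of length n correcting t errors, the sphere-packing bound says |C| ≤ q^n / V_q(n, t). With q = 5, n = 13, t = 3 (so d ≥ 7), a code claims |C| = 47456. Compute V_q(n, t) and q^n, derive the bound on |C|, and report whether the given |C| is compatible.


V_q(n, t) = 19605, q^n = 1220703125, Hamming bound = 62264, |C| = 47456 ≤ bound (satisfied).

Step 1: Compute V_q(n, t) = Σ_{j=0}^3 C(n, j) (q−1)^j.
  j = 0: C(13,0)·(4)^0 = 1·1 = 1.
  j = 1: C(13,1)·(4)^1 = 13·4 = 52.
  j = 2: C(13,2)·(4)^2 = 78·16 = 1248.
  j = 3: C(13,3)·(4)^3 = 286·64 = 18304.
  V_q(n, t) = 1 + 52 + 1248 + 18304 = 19605.
Step 2: q^n = 5^13 = 1220703125.
Step 3: Hamming bound ⌊q^n / V_q(n,t)⌋ = ⌊1220703125/19605⌋ = 62264.
Step 4: Compare |C| = 47456 to 62264: satisfied.
The claimed |C| lies below the Hamming bound.


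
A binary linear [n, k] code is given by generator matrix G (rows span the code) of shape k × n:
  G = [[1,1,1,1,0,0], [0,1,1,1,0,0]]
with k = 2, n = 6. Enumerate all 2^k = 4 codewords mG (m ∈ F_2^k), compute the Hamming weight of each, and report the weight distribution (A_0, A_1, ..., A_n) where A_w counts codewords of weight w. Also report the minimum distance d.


Weight distribution: A_0 = 1, A_1 = 1, A_3 = 1, A_4 = 1. Minimum distance d = 1.

Enumerate all 2^2 = 4 messages m ∈ F_2^2.
For each, compute codeword c = mG in F_2^6, then tally its weight.
  m = 00 → c = 000000, weight = 0.
  m = 10 → c = 111100, weight = 4.
  m = 01 → c = 011100, weight = 3.
  m = 11 → c = 100000, weight = 1.
Tally weights:
  weight 0: 1 codewords.
  weight 1: 1 codewords.
  weight 3: 1 codewords.
  weight 4: 1 codewords.
Minimum distance d = smallest w > 0 with A_w > 0 = 1.
Sanity: Σ A_w = 4 = 2^2 = 4 ✓.


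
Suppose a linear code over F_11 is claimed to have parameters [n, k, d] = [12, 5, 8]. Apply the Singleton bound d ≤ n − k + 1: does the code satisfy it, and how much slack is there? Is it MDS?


Singleton RHS = n − k + 1 = 8, slack = 0, bound satisfied, MDS.

Singleton bound: d ≤ n − k + 1.
Here n = 12, k = 5, so n − k + 1 = 8.
Given d = 8, check d ≤ 8: YES.
Slack = (n − k + 1) − d = 0.
The code is MDS (slack = 0).
Description: the claimed parameters are [12, 5, 8]_11; such a code would be MDS (meets Singleton bound).


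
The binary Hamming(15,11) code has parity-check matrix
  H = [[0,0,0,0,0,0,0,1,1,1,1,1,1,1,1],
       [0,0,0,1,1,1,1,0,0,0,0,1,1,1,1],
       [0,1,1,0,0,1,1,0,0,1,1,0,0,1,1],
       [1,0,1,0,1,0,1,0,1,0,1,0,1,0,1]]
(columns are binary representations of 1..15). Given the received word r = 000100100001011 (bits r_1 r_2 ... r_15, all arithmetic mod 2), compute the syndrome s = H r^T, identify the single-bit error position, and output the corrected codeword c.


s = (1, 1, 1, 0)^T, error position = 14, corrected codeword c = 000100100001001

Compute s = H r^T mod 2 one row at a time:
  s_1 = 0 + 0 + 0 + 0 + 1 + 0 + 1 + 1 = 3 ≡ 1 (mod 2).
  s_2 = 1 + 0 + 0 + 1 + 1 + 0 + 1 + 1 = 5 ≡ 1 (mod 2).
  s_3 = 0 + 0 + 0 + 1 + 0 + 0 + 1 + 1 = 3 ≡ 1 (mod 2).
  s_4 = 0 + 0 + 0 + 1 + 0 + 0 + 0 + 1 = 2 ≡ 0 (mod 2).
s = (1, 1, 1, 0)^T — this equals column 14 of H (binary 1110), so error is at position 14.
Correct: flip bit 14 of r = 000100100001011 to get c = 000100100001001.


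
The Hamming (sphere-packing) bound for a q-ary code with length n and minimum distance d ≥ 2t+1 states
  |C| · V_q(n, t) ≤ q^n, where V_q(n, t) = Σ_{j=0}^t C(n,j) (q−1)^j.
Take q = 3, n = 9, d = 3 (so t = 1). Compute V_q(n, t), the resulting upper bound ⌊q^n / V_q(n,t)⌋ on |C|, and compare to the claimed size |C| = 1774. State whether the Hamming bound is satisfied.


V_q(n, t) = 19, q^n = 19683, Hamming bound = 1035, |C| = 1774 > bound (violated).

Step 1: Compute V_q(n, t) = Σ_{j=0}^1 C(n, j) (q−1)^j.
  j = 0: C(9,0)·(2)^0 = 1·1 = 1.
  j = 1: C(9,1)·(2)^1 = 9·2 = 18.
  V_q(n, t) = 1 + 18 = 19.
Step 2: q^n = 3^9 = 19683.
Step 3: Hamming bound ⌊q^n / V_q(n,t)⌋ = ⌊19683/19⌋ = 1035.
Step 4: Compare |C| = 1774 to 1035: violated.
The claimed |C| lies above the Hamming bound, so no 3-ary code of length 9 with d ≥ 3 can have 1774 codewords.


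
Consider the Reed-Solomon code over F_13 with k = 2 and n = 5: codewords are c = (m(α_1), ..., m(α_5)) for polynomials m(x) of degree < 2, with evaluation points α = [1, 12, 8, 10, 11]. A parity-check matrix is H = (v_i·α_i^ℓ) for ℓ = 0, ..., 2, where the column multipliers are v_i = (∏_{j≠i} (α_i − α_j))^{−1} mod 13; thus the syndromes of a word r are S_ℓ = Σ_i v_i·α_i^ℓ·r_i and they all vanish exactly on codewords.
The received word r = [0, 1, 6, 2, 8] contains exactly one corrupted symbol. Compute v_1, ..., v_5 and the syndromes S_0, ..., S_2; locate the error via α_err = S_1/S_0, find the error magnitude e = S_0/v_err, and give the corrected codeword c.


S = (3, 11, 10), error at position 3, error magnitude e = 3, c = [0, 1, 3, 2, 8].

Step 1: column multipliers v_i = (∏_{j≠i}(α_i − α_j))^{−1} mod 13.
  i = 1 (α = 1): (1−12)(1−8)(1−10)(1−11) = (−11)·(−7)·(−9)·(−10) = 6930 ≡ 1, so v_1 = 1^{−1} = 1 (mod 13).
  i = 2 (α = 12): (12−1)(12−8)(12−10)(12−11) = 11·4·2·1 = 88 ≡ 10, so v_2 = 10^{−1} = 4 (mod 13).
  i = 3 (α = 8): (8−1)(8−12)(8−10)(8−11) = 7·(−4)·(−2)·(−3) = −168 ≡ 1, so v_3 = 1^{−1} = 1 (mod 13).
  i = 4 (α = 10): (10−1)(10−12)(10−8)(10−11) = 9·(−2)·2·(−1) = 36 ≡ 10, so v_4 = 10^{−1} = 4 (mod 13).
  i = 5 (α = 11): (11−1)(11−12)(11−8)(11−10) = 10·(−1)·3·1 = −30 ≡ 9, so v_5 = 9^{−1} = 3 (mod 13).
  v = [1, 4, 1, 4, 3].
Step 2: syndromes of r = [0, 1, 6, 2, 8] (all sums mod 13).
  S_0 = Σ v_i r_i = 1·0 + 4·1 + 1·6 + 4·2 + 3·8 = 42 ≡ 3.
  S_1 = Σ v_i α_i r_i = 1·1·0 + 4·12·1 + 1·8·6 + 4·10·2 + 3·11·8 = 440 ≡ 11.
  α_i^2 mod 13 = [1, 1, 12, 9, 4].
  S_2 = Σ v_i α_i^2 r_i = 1·1·0 + 4·1·1 + 1·12·6 + 4·9·2 + 3·4·8 = 244 ≡ 10.
  S = (3, 11, 10) ≠ 0, so r is not a codeword (an error is present).
Step 3: locate the error. For a single error e at position i, S_ℓ = v_i·e·α_i^ℓ, so α_err = S_1/S_0.
  S_0^{−1} = 3^{−1} = 9 (mod 13), so α_err = 11·9 = 99 ≡ 8 = α_3. Error position i = 3.
  Consistency check: S_2/S_1 = 10·6 = 60 ≡ 8 = α_err ✓ (single-error assumption holds).
Step 4: error magnitude e = S_0/v_3 = S_0·∏_{j≠3}(α_3 − α_j) = 3·1 = 3 ≡ 3 (mod 13).
Step 5: correct position 3: c_3 = r_3 − e = 6 − 3 ≡ 3 (mod 13). Hence c = [0, 1, 3, 2, 8].
  Check: interpolating c through the α_i gives m(x) = 7 + 6·x (degree < 2) with m(α_i) = c_i for every i, so c is indeed a codeword.


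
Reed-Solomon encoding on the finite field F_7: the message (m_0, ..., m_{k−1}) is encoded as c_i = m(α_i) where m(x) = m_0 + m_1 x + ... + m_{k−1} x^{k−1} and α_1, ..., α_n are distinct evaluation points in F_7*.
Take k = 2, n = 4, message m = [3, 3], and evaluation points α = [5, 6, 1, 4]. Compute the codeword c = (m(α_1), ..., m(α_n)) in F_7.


c = [4, 0, 6, 1]

Message polynomial: m(x) = 3 + 3·x (mod 7).
For each evaluation point α_i, compute m(α_i) mod 7:
  α_1 = 5: Horner steps 3 → 4, so m(5) = 4.
  α_2 = 6: Horner steps 3 → 0, so m(6) = 0.
  α_3 = 1: Horner steps 3 → 6, so m(1) = 6.
  α_4 = 4: Horner steps 3 → 1, so m(4) = 1.
Codeword c = [4, 0, 6, 1] ∈ F_7^4.


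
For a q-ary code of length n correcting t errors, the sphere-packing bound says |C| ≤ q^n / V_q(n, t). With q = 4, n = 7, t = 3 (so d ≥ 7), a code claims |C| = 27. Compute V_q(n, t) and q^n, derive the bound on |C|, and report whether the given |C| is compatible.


V_q(n, t) = 1156, q^n = 16384, Hamming bound = 14, |C| = 27 > bound (violated).

Step 1: Compute V_q(n, t) = Σ_{j=0}^3 C(n, j) (q−1)^j.
  j = 0: C(7,0)·(3)^0 = 1·1 = 1.
  j = 1: C(7,1)·(3)^1 = 7·3 = 21.
  j = 2: C(7,2)·(3)^2 = 21·9 = 189.
  j = 3: C(7,3)·(3)^3 = 35·27 = 945.
  V_q(n, t) = 1 + 21 + 189 + 945 = 1156.
Step 2: q^n = 4^7 = 16384.
Step 3: Hamming bound ⌊q^n / V_q(n,t)⌋ = ⌊16384/1156⌋ = 14.
Step 4: Compare |C| = 27 to 14: violated.
The claimed |C| lies above the Hamming bound, so no 4-ary code of length 7 with d ≥ 7 can have 27 codewords.


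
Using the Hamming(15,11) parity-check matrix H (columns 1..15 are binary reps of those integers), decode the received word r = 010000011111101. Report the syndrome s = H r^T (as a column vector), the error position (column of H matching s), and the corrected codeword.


s = (1, 1, 0, 0)^T, error position = 12, corrected codeword c = 010000011110101

Compute s = H r^T mod 2 one row at a time:
  s_1 = 1 + 1 + 1 + 1 + 1 + 1 + 0 + 1 = 7 ≡ 1 (mod 2).
  s_2 = 0 + 0 + 0 + 0 + 1 + 1 + 0 + 1 = 3 ≡ 1 (mod 2).
  s_3 = 1 + 0 + 0 + 0 + 1 + 1 + 0 + 1 = 4 ≡ 0 (mod 2).
  s_4 = 0 + 0 + 0 + 0 + 1 + 1 + 1 + 1 = 4 ≡ 0 (mod 2).
s = (1, 1, 0, 0)^T — this equals column 12 of H (binary 1100), so error is at position 12.
Correct: flip bit 12 of r = 010000011111101 to get c = 010000011110101.


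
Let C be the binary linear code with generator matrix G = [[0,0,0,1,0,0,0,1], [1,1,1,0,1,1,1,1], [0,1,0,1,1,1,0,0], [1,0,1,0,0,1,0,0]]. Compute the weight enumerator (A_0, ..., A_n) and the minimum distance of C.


Weight distribution: A_0 = 1, A_2 = 2, A_3 = 2, A_4 = 5, A_5 = 4, A_7 = 2. Minimum distance d = 2.

Enumerate all 2^4 = 16 messages m ∈ F_2^4.
For each, compute codeword c = mG in F_2^8, then tally its weight.
  m = 0000 → c = 00000000, weight = 0.
  m = 1000 → c = 00010001, weight = 2.
  m = 0100 → c = 11101111, weight = 7.
  m = 1100 → c = 11111110, weight = 7.
  m = 0010 → c = 01011100, weight = 4.
  m = 1010 → c = 01001101, weight = 4.
  m = 0110 → c = 10110011, weight = 5.
  m = 1110 → c = 10100010, weight = 3.
  m = 0001 → c = 10100100, weight = 3.
  m = 1001 → c = 10110101, weight = 5.
  m = 0101 → c = 01001011, weight = 4.
  m = 1101 → c = 01011010, weight = 4.
  m = 0011 → c = 11111000, weight = 5.
  m = 1011 → c = 11101001, weight = 5.
  m = 0111 → c = 00010111, weight = 4.
  m = 1111 → c = 00000110, weight = 2.
Tally weights:
  weight 0: 1 codewords.
  weight 2: 2 codewords.
  weight 3: 2 codewords.
  weight 4: 5 codewords.
  weight 5: 4 codewords.
  weight 7: 2 codewords.
Minimum distance d = smallest w > 0 with A_w > 0 = 2.
Sanity: Σ A_w = 16 = 2^4 = 16 ✓.


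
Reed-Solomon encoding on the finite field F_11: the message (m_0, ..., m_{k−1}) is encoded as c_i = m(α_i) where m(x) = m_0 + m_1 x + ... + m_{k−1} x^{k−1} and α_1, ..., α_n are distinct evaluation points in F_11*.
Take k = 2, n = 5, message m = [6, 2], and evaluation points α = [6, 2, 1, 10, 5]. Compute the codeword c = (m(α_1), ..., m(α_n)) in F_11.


c = [7, 10, 8, 4, 5]

Message polynomial: m(x) = 6 + 2·x (mod 11).
For each evaluation point α_i, compute m(α_i) mod 11:
  α_1 = 6: Horner steps 2 → 7, so m(6) = 7.
  α_2 = 2: Horner steps 2 → 10, so m(2) = 10.
  α_3 = 1: Horner steps 2 → 8, so m(1) = 8.
  α_4 = 10: Horner steps 2 → 4, so m(10) = 4.
  α_5 = 5: Horner steps 2 → 5, so m(5) = 5.
Codeword c = [7, 10, 8, 4, 5] ∈ F_11^5.


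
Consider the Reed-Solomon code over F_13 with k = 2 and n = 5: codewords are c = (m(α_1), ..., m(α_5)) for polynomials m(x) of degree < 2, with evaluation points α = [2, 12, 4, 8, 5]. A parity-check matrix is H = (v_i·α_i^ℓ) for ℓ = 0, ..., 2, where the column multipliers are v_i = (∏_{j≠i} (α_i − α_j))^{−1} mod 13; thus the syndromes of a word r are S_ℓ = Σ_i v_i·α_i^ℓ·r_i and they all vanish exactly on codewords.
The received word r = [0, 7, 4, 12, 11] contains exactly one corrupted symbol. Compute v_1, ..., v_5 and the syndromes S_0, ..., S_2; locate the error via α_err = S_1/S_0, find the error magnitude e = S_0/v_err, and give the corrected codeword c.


S = (4, 7, 9), error at position 5, error magnitude e = 5, c = [0, 7, 4, 12, 6].

Step 1: column multipliers v_i = (∏_{j≠i}(α_i − α_j))^{−1} mod 13.
  i = 1 (α = 2): (2−12)(2−4)(2−8)(2−5) = (−10)·(−2)·(−6)·(−3) = 360 ≡ 9, so v_1 = 9^{−1} = 3 (mod 13).
  i = 2 (α = 12): (12−2)(12−4)(12−8)(12−5) = 10·8·4·7 = 2240 ≡ 4, so v_2 = 4^{−1} = 10 (mod 13).
  i = 3 (α = 4): (4−2)(4−12)(4−8)(4−5) = 2·(−8)·(−4)·(−1) = −64 ≡ 1, so v_3 = 1^{−1} = 1 (mod 13).
  i = 4 (α = 8): (8−2)(8−12)(8−4)(8−5) = 6·(−4)·4·3 = −288 ≡ 11, so v_4 = 11^{−1} = 6 (mod 13).
  i = 5 (α = 5): (5−2)(5−12)(5−4)(5−8) = 3·(−7)·1·(−3) = 63 ≡ 11, so v_5 = 11^{−1} = 6 (mod 13).
  v = [3, 10, 1, 6, 6].
Step 2: syndromes of r = [0, 7, 4, 12, 11] (all sums mod 13).
  S_0 = Σ v_i r_i = 3·0 + 10·7 + 1·4 + 6·12 + 6·11 = 212 ≡ 4.
  S_1 = Σ v_i α_i r_i = 3·2·0 + 10·12·7 + 1·4·4 + 6·8·12 + 6·5·11 = 1762 ≡ 7.
  α_i^2 mod 13 = [4, 1, 3, 12, 12].
  S_2 = Σ v_i α_i^2 r_i = 3·4·0 + 10·1·7 + 1·3·4 + 6·12·12 + 6·12·11 = 1738 ≡ 9.
  S = (4, 7, 9) ≠ 0, so r is not a codeword (an error is present).
Step 3: locate the error. For a single error e at position i, S_ℓ = v_i·e·α_i^ℓ, so α_err = S_1/S_0.
  S_0^{−1} = 4^{−1} = 10 (mod 13), so α_err = 7·10 = 70 ≡ 5 = α_5. Error position i = 5.
  Consistency check: S_2/S_1 = 9·2 = 18 ≡ 5 = α_err ✓ (single-error assumption holds).
Step 4: error magnitude e = S_0/v_5 = S_0·∏_{j≠5}(α_5 − α_j) = 4·11 = 44 ≡ 5 (mod 13).
Step 5: correct position 5: c_5 = r_5 − e = 11 − 5 ≡ 6 (mod 13). Hence c = [0, 7, 4, 12, 6].
  Check: interpolating c through the α_i gives m(x) = 9 + 2·x (degree < 2) with m(α_i) = c_i for every i, so c is indeed a codeword.


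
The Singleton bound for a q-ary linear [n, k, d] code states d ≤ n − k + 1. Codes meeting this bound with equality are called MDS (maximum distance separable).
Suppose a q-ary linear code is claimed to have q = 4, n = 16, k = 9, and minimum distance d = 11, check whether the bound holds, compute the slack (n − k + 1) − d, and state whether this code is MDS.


Singleton RHS = n − k + 1 = 8, slack = -3, bound violated (no such code; not MDS).

Singleton bound: d ≤ n − k + 1.
Here n = 16, k = 9, so n − k + 1 = 8.
Given d = 11, check d ≤ 8: NO.
Slack = (n − k + 1) − d = -3.
The slack is negative: d = 11 exceeds n − k + 1 = 8 by 3, so the Singleton bound is violated and no linear [16, 9, 11]_4 code can exist. In particular it is not MDS (MDS requires d = n − k + 1 exactly).
Description: the claimed parameters are [16, 9, 11]_4; such a code would be impossible (violates the Singleton bound).


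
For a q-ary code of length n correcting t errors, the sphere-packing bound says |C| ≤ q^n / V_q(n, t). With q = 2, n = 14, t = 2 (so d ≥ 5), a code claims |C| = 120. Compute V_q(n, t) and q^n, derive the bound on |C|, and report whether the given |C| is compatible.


V_q(n, t) = 106, q^n = 16384, Hamming bound = 154, |C| = 120 ≤ bound (satisfied).

Step 1: Compute V_q(n, t) = Σ_{j=0}^2 C(n, j) (q−1)^j.
  j = 0: C(14,0)·(1)^0 = 1·1 = 1.
  j = 1: C(14,1)·(1)^1 = 14·1 = 14.
  j = 2: C(14,2)·(1)^2 = 91·1 = 91.
  V_q(n, t) = 1 + 14 + 91 = 106.
Step 2: q^n = 2^14 = 16384.
Step 3: Hamming bound ⌊q^n / V_q(n,t)⌋ = ⌊16384/106⌋ = 154.
Step 4: Compare |C| = 120 to 154: satisfied.
The claimed |C| lies below the Hamming bound.


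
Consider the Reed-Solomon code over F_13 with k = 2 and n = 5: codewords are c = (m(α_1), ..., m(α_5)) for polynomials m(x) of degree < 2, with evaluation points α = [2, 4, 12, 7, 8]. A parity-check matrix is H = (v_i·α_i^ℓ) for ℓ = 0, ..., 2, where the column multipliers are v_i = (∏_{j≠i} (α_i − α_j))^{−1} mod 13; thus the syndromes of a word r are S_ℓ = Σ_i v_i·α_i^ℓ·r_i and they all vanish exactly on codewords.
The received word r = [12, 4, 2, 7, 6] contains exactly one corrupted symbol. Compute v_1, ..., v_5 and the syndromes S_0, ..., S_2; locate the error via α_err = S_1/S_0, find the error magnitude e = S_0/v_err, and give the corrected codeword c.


S = (11, 5, 7), error at position 2, error magnitude e = 7, c = [12, 10, 2, 7, 6].

Step 1: column multipliers v_i = (∏_{j≠i}(α_i − α_j))^{−1} mod 13.
  i = 1 (α = 2): (2−4)(2−12)(2−7)(2−8) = (−2)·(−10)·(−5)·(−6) = 600 ≡ 2, so v_1 = 2^{−1} = 7 (mod 13).
  i = 2 (α = 4): (4−2)(4−12)(4−7)(4−8) = 2·(−8)·(−3)·(−4) = −192 ≡ 3, so v_2 = 3^{−1} = 9 (mod 13).
  i = 3 (α = 12): (12−2)(12−4)(12−7)(12−8) = 10·8·5·4 = 1600 ≡ 1, so v_3 = 1^{−1} = 1 (mod 13).
  i = 4 (α = 7): (7−2)(7−4)(7−12)(7−8) = 5·3·(−5)·(−1) = 75 ≡ 10, so v_4 = 10^{−1} = 4 (mod 13).
  i = 5 (α = 8): (8−2)(8−4)(8−12)(8−7) = 6·4·(−4)·1 = −96 ≡ 8, so v_5 = 8^{−1} = 5 (mod 13).
  v = [7, 9, 1, 4, 5].
Step 2: syndromes of r = [12, 4, 2, 7, 6] (all sums mod 13).
  S_0 = Σ v_i r_i = 7·12 + 9·4 + 1·2 + 4·7 + 5·6 = 180 ≡ 11.
  S_1 = Σ v_i α_i r_i = 7·2·12 + 9·4·4 + 1·12·2 + 4·7·7 + 5·8·6 = 772 ≡ 5.
  α_i^2 mod 13 = [4, 3, 1, 10, 12].
  S_2 = Σ v_i α_i^2 r_i = 7·4·12 + 9·3·4 + 1·1·2 + 4·10·7 + 5·12·6 = 1086 ≡ 7.
  S = (11, 5, 7) ≠ 0, so r is not a codeword (an error is present).
Step 3: locate the error. For a single error e at position i, S_ℓ = v_i·e·α_i^ℓ, so α_err = S_1/S_0.
  S_0^{−1} = 11^{−1} = 6 (mod 13), so α_err = 5·6 = 30 ≡ 4 = α_2. Error position i = 2.
  Consistency check: S_2/S_1 = 7·8 = 56 ≡ 4 = α_err ✓ (single-error assumption holds).
Step 4: error magnitude e = S_0/v_2 = S_0·∏_{j≠2}(α_2 − α_j) = 11·3 = 33 ≡ 7 (mod 13).
Step 5: correct position 2: c_2 = r_2 − e = 4 − 7 ≡ 10 (mod 13). Hence c = [12, 10, 2, 7, 6].
  Check: interpolating c through the α_i gives m(x) = 1 + 12·x (degree < 2) with m(α_i) = c_i for every i, so c is indeed a codeword.


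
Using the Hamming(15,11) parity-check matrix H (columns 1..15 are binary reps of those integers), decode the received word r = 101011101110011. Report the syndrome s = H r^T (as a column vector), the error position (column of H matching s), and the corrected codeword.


s = (1, 1, 1, 1)^T, error position = 15, corrected codeword c = 101011101110010

Compute s = H r^T mod 2 one row at a time:
  s_1 = 0 + 1 + 1 + 1 + 0 + 0 + 1 + 1 = 5 ≡ 1 (mod 2).
  s_2 = 0 + 1 + 1 + 1 + 0 + 0 + 1 + 1 = 5 ≡ 1 (mod 2).
  s_3 = 0 + 1 + 1 + 1 + 1 + 1 + 1 + 1 = 7 ≡ 1 (mod 2).
  s_4 = 1 + 1 + 1 + 1 + 1 + 1 + 0 + 1 = 7 ≡ 1 (mod 2).
s = (1, 1, 1, 1)^T — this equals column 15 of H (binary 1111), so error is at position 15.
Correct: flip bit 15 of r = 101011101110011 to get c = 101011101110010.


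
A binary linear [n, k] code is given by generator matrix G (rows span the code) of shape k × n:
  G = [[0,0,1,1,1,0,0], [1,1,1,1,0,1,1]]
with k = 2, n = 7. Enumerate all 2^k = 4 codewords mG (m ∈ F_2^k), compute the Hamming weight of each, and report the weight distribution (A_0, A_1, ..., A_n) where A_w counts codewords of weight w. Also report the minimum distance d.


Weight distribution: A_0 = 1, A_3 = 1, A_5 = 1, A_6 = 1. Minimum distance d = 3.

Enumerate all 2^2 = 4 messages m ∈ F_2^2.
For each, compute codeword c = mG in F_2^7, then tally its weight.
  m = 00 → c = 0000000, weight = 0.
  m = 10 → c = 0011100, weight = 3.
  m = 01 → c = 1111011, weight = 6.
  m = 11 → c = 1100111, weight = 5.
Tally weights:
  weight 0: 1 codewords.
  weight 3: 1 codewords.
  weight 5: 1 codewords.
  weight 6: 1 codewords.
Minimum distance d = smallest w > 0 with A_w > 0 = 3.
Sanity: Σ A_w = 4 = 2^2 = 4 ✓.


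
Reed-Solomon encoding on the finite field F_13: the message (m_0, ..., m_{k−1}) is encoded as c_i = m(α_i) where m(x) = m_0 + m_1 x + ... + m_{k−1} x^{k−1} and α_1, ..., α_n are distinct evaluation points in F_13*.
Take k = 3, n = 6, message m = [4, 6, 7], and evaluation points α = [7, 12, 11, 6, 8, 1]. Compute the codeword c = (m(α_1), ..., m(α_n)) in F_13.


c = [12, 5, 7, 6, 6, 4]

Message polynomial: m(x) = 4 + 6·x + 7·x^2 (mod 13).
For each evaluation point α_i, compute m(α_i) mod 13:
  α_1 = 7: Horner steps 7 → 3 → 12, so m(7) = 12.
  α_2 = 12: Horner steps 7 → 12 → 5, so m(12) = 5.
  α_3 = 11: Horner steps 7 → 5 → 7, so m(11) = 7.
  α_4 = 6: Horner steps 7 → 9 → 6, so m(6) = 6.
  α_5 = 8: Horner steps 7 → 10 → 6, so m(8) = 6.
  α_6 = 1: Horner steps 7 → 0 → 4, so m(1) = 4.
Codeword c = [12, 5, 7, 6, 6, 4] ∈ F_13^6.


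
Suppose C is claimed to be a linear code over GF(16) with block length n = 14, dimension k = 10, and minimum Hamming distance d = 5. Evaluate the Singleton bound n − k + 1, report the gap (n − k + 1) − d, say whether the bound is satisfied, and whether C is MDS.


Singleton RHS = n − k + 1 = 5, slack = 0, bound satisfied, MDS.

Singleton bound: d ≤ n − k + 1.
Here n = 14, k = 10, so n − k + 1 = 5.
Given d = 5, check d ≤ 5: YES.
Slack = (n − k + 1) − d = 0.
The code is MDS (slack = 0).
Description: the claimed parameters are [14, 10, 5]_16; such a code would be MDS (meets Singleton bound).


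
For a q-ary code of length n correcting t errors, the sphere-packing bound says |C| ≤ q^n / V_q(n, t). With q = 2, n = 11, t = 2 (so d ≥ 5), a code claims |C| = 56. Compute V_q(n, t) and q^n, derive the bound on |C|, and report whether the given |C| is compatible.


V_q(n, t) = 67, q^n = 2048, Hamming bound = 30, |C| = 56 > bound (violated).

Step 1: Compute V_q(n, t) = Σ_{j=0}^2 C(n, j) (q−1)^j.
  j = 0: C(11,0)·(1)^0 = 1·1 = 1.
  j = 1: C(11,1)·(1)^1 = 11·1 = 11.
  j = 2: C(11,2)·(1)^2 = 55·1 = 55.
  V_q(n, t) = 1 + 11 + 55 = 67.
Step 2: q^n = 2^11 = 2048.
Step 3: Hamming bound ⌊q^n / V_q(n,t)⌋ = ⌊2048/67⌋ = 30.
Step 4: Compare |C| = 56 to 30: violated.
The claimed |C| lies above the Hamming bound, so no 2-ary code of length 11 with d ≥ 5 can have 56 codewords.


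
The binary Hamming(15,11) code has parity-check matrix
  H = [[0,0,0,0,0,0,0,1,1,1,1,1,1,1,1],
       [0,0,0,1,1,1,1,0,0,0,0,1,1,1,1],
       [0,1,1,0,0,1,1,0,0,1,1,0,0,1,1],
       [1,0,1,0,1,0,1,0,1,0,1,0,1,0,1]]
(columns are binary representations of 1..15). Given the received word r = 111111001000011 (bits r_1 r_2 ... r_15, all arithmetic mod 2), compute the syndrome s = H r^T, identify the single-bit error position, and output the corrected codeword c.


s = (1, 1, 1, 1)^T, error position = 15, corrected codeword c = 111111001000010

Compute s = H r^T mod 2 one row at a time:
  s_1 = 0 + 1 + 0 + 0 + 0 + 0 + 1 + 1 = 3 ≡ 1 (mod 2).
  s_2 = 1 + 1 + 1 + 0 + 0 + 0 + 1 + 1 = 5 ≡ 1 (mod 2).
  s_3 = 1 + 1 + 1 + 0 + 0 + 0 + 1 + 1 = 5 ≡ 1 (mod 2).
  s_4 = 1 + 1 + 1 + 0 + 1 + 0 + 0 + 1 = 5 ≡ 1 (mod 2).
s = (1, 1, 1, 1)^T — this equals column 15 of H (binary 1111), so error is at position 15.
Correct: flip bit 15 of r = 111111001000011 to get c = 111111001000010.


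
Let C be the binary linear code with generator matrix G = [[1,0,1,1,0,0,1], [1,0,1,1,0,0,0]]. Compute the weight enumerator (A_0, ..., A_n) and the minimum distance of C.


Weight distribution: A_0 = 1, A_1 = 1, A_3 = 1, A_4 = 1. Minimum distance d = 1.

Enumerate all 2^2 = 4 messages m ∈ F_2^2.
For each, compute codeword c = mG in F_2^7, then tally its weight.
  m = 00 → c = 0000000, weight = 0.
  m = 10 → c = 1011001, weight = 4.
  m = 01 → c = 1011000, weight = 3.
  m = 11 → c = 0000001, weight = 1.
Tally weights:
  weight 0: 1 codewords.
  weight 1: 1 codewords.
  weight 3: 1 codewords.
  weight 4: 1 codewords.
Minimum distance d = smallest w > 0 with A_w > 0 = 1.
Sanity: Σ A_w = 4 = 2^2 = 4 ✓.


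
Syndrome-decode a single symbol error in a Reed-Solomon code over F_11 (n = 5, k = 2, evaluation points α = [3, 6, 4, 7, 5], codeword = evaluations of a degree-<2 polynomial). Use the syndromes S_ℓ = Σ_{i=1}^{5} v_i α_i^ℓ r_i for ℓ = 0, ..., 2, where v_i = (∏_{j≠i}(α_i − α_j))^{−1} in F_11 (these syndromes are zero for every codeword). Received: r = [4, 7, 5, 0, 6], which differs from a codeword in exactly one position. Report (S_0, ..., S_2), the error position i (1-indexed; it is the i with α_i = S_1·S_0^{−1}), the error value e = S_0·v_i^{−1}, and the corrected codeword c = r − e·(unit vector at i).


S = (7, 5, 2), error at position 4, error magnitude e = 3, c = [4, 7, 5, 8, 6].

Step 1: column multipliers v_i = (∏_{j≠i}(α_i − α_j))^{−1} mod 11.
  i = 1 (α = 3): (3−6)(3−4)(3−7)(3−5) = (−3)·(−1)·(−4)·(−2) = 24 ≡ 2, so v_1 = 2^{−1} = 6 (mod 11).
  i = 2 (α = 6): (6−3)(6−4)(6−7)(6−5) = 3·2·(−1)·1 = −6 ≡ 5, so v_2 = 5^{−1} = 9 (mod 11).
  i = 3 (α = 4): (4−3)(4−6)(4−7)(4−5) = 1·(−2)·(−3)·(−1) = −6 ≡ 5, so v_3 = 5^{−1} = 9 (mod 11).
  i = 4 (α = 7): (7−3)(7−6)(7−4)(7−5) = 4·1·3·2 = 24 ≡ 2, so v_4 = 2^{−1} = 6 (mod 11).
  i = 5 (α = 5): (5−3)(5−6)(5−4)(5−7) = 2·(−1)·1·(−2) = 4 ≡ 4, so v_5 = 4^{−1} = 3 (mod 11).
  v = [6, 9, 9, 6, 3].
Step 2: syndromes of r = [4, 7, 5, 0, 6] (all sums mod 11).
  S_0 = Σ v_i r_i = 6·4 + 9·7 + 9·5 + 6·0 + 3·6 = 150 ≡ 7.
  S_1 = Σ v_i α_i r_i = 6·3·4 + 9·6·7 + 9·4·5 + 6·7·0 + 3·5·6 = 720 ≡ 5.
  α_i^2 mod 11 = [9, 3, 5, 5, 3].
  S_2 = Σ v_i α_i^2 r_i = 6·9·4 + 9·3·7 + 9·5·5 + 6·5·0 + 3·3·6 = 684 ≡ 2.
  S = (7, 5, 2) ≠ 0, so r is not a codeword (an error is present).
Step 3: locate the error. For a single error e at position i, S_ℓ = v_i·e·α_i^ℓ, so α_err = S_1/S_0.
  S_0^{−1} = 7^{−1} = 8 (mod 11), so α_err = 5·8 = 40 ≡ 7 = α_4. Error position i = 4.
  Consistency check: S_2/S_1 = 2·9 = 18 ≡ 7 = α_err ✓ (single-error assumption holds).
Step 4: error magnitude e = S_0/v_4 = S_0·∏_{j≠4}(α_4 − α_j) = 7·2 = 14 ≡ 3 (mod 11).
Step 5: correct position 4: c_4 = r_4 − e = 0 − 3 ≡ 8 (mod 11). Hence c = [4, 7, 5, 8, 6].
  Check: interpolating c through the α_i gives m(x) = 1 + 1·x (degree < 2) with m(α_i) = c_i for every i, so c is indeed a codeword.


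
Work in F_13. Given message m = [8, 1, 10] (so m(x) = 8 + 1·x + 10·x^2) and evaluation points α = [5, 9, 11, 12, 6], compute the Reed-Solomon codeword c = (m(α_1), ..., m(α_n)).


c = [3, 8, 7, 4, 10]

Message polynomial: m(x) = 8 + 1·x + 10·x^2 (mod 13).
For each evaluation point α_i, compute m(α_i) mod 13:
  α_1 = 5: Horner steps 10 → 12 → 3, so m(5) = 3.
  α_2 = 9: Horner steps 10 → 0 → 8, so m(9) = 8.
  α_3 = 11: Horner steps 10 → 7 → 7, so m(11) = 7.
  α_4 = 12: Horner steps 10 → 4 → 4, so m(12) = 4.
  α_5 = 6: Horner steps 10 → 9 → 10, so m(6) = 10.
Codeword c = [3, 8, 7, 4, 10] ∈ F_13^5.


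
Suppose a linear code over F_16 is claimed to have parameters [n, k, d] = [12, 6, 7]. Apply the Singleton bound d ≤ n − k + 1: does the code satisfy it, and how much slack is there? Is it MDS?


Singleton RHS = n − k + 1 = 7, slack = 0, bound satisfied, MDS.

Singleton bound: d ≤ n − k + 1.
Here n = 12, k = 6, so n − k + 1 = 7.
Given d = 7, check d ≤ 7: YES.
Slack = (n − k + 1) − d = 0.
The code is MDS (slack = 0).
Description: the claimed parameters are [12, 6, 7]_16; such a code would be MDS (meets Singleton bound).


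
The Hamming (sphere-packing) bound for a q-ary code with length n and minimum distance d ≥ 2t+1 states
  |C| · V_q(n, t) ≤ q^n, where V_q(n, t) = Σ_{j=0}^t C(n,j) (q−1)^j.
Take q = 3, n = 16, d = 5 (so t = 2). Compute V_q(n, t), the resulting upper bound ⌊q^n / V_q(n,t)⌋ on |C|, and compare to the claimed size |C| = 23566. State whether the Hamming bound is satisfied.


V_q(n, t) = 513, q^n = 43046721, Hamming bound = 83911, |C| = 23566 ≤ bound (satisfied).

Step 1: Compute V_q(n, t) = Σ_{j=0}^2 C(n, j) (q−1)^j.
  j = 0: C(16,0)·(2)^0 = 1·1 = 1.
  j = 1: C(16,1)·(2)^1 = 16·2 = 32.
  j = 2: C(16,2)·(2)^2 = 120·4 = 480.
  V_q(n, t) = 1 + 32 + 480 = 513.
Step 2: q^n = 3^16 = 43046721.
Step 3: Hamming bound ⌊q^n / V_q(n,t)⌋ = ⌊43046721/513⌋ = 83911.
Step 4: Compare |C| = 23566 to 83911: satisfied.
The claimed |C| lies below the Hamming bound.
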